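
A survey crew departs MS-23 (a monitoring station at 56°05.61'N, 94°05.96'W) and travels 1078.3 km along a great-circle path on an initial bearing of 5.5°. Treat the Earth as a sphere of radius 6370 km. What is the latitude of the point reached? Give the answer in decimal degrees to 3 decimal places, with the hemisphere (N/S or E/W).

65.732°N

MS-23: φ = +56.09350°, λ = -94.09933°
δ = d/R = 1078.3/6370 = 0.169278 rad
φ₂ = arcsin(sin φ₁ cos δ + cos φ₁ sin δ cos θ)
   = arcsin(0.82995·0.98571 + 0.55784·0.16847·0.99540) = 65.73202°
λ₂ = λ₁ + atan2(sin θ sin δ cos φ₁, cos δ − sin φ₁ sin φ₂) = -91.84777°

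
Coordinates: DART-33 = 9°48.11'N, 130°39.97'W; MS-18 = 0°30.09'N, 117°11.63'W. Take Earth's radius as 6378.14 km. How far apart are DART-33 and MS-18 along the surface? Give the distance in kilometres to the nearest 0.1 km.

DART-33: φ = +9.80183°, λ = -130.66617°
MS-18: φ = +0.50150°, λ = -117.19383°
Δφ = -9.3003°,  Δλ = 13.4723°
a = sin²(Δφ/2) + cos φ₁ cos φ₂ sin²(Δλ/2) = 0.020130
c = 2·arcsin(√a) = 0.284721 rad = 16.3133°
d = R·c = 6378.14 × 0.284721 = 1816.0 km

1816.0 km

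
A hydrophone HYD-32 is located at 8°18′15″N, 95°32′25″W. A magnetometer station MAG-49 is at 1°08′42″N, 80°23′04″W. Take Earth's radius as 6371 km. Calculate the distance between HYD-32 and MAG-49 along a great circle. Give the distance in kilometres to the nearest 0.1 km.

HYD-32: φ = +8.30417°, λ = -95.54028°
MAG-49: φ = +1.14500°, λ = -80.38444°
Δφ = -7.1592°,  Δλ = 15.1558°
a = sin²(Δφ/2) + cos φ₁ cos φ₂ sin²(Δλ/2) = 0.021103
c = 2·arcsin(√a) = 0.291570 rad = 16.7058°
d = R·c = 6371 × 0.291570 = 1857.6 km

1857.6 km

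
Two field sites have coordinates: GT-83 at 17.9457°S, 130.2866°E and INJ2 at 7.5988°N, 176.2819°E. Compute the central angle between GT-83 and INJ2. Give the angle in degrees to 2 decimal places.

52.09°

Δφ = 25.5445°,  Δλ = 45.9953°
a = sin²(Δφ/2) + cos φ₁ cos φ₂ sin²(Δλ/2) = 0.192815
c = 2·arcsin(√a) = 0.909208 rad = 52.0938°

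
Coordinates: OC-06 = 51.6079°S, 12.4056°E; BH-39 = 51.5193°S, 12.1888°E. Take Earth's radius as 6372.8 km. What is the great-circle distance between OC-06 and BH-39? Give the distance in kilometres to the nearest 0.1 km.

Δφ = 0.0886°,  Δλ = -0.2168°
a = sin²(Δφ/2) + cos φ₁ cos φ₂ sin²(Δλ/2) = 0.000002
c = 2·arcsin(√a) = 0.002815 rad = 0.1613°
d = R·c = 6372.8 × 0.002815 = 17.9 km

17.9 km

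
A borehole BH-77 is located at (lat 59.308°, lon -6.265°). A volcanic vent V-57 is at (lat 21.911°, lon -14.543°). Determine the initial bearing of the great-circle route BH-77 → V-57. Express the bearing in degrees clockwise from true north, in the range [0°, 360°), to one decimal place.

Δλ = -8.2780°
y = sin Δλ · cos φ₂ = -0.133576
x = cos φ₁ sin φ₂ − sin φ₁ cos φ₂ cos Δλ = -0.599022
θ = atan2(y, x) = -167.4293° → 192.5707° (mod 360°)

192.6°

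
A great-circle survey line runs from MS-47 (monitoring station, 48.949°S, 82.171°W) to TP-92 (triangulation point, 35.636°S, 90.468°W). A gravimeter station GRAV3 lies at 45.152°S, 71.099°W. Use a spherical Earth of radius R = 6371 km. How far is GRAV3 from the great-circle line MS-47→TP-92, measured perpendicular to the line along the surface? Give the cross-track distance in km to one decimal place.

δ₁₃ = central angle MS-47→GRAV3 = 0.147209 rad  (haversine)
θ₁₃ = bearing MS-47→GRAV3 = 67.419°,  θ₁₂ = bearing MS-47→TP-92 = 332.349°
dₓₜ = R·arcsin(sin δ₁₃ · sin(θ₁₃ − θ₁₂)) = 6371·arcsin(0.14668·sin(-264.930°)) = 934.175 km
|dₓₜ| = 934.175 km

934.2 km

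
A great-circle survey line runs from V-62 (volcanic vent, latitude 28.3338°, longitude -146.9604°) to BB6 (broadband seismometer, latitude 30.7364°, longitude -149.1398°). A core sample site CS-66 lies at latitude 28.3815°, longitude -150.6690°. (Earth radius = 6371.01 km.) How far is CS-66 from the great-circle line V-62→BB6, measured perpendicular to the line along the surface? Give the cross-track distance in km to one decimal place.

280.1 km

δ₁₃ = central angle V-62→CS-66 = 0.056964 rad  (haversine)
θ₁₃ = bearing V-62→CS-66 = 271.718°,  θ₁₂ = bearing V-62→BB6 = 322.251°
dₓₜ = R·arcsin(sin δ₁₃ · sin(θ₁₃ − θ₁₂)) = 6371.01·arcsin(0.05693·sin(-50.532°)) = -280.105 km
|dₓₜ| = 280.105 km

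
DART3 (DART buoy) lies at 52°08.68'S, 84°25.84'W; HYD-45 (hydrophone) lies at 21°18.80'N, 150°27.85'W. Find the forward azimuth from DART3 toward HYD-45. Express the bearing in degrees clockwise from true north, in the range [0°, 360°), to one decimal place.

301.5°

DART3: φ = -52.14467°, λ = -84.43067°
HYD-45: φ = +21.31333°, λ = -150.46417°
Δλ = -66.0335°
y = sin Δλ · cos φ₂ = -0.851286
x = cos φ₁ sin φ₂ − sin φ₁ cos φ₂ cos Δλ = 0.521836
θ = atan2(y, x) = -58.4918° → 301.5082° (mod 360°)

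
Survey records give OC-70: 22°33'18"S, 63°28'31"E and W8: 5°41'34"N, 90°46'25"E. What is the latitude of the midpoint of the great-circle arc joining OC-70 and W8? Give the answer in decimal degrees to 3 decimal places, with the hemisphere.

8.672°S

OC-70: φ = -22.55500°, λ = +63.47528°
W8: φ = +5.69278°, λ = +90.77361°
Bx = cos φ₂ cos Δλ = 0.884248,  By = cos φ₂ sin Δλ = 0.456362
φₘ = atan2(sin φ₁ + sin φ₂, √((cos φ₁ + Bx)² + By²)) = -8.67211°
λₘ = λ₁ + atan2(By, cos φ₁ + Bx) = 77.64335°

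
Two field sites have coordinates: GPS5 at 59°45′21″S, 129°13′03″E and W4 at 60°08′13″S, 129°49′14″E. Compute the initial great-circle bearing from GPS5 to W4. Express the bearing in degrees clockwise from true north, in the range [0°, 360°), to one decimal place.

GPS5: φ = -59.75583°, λ = +129.21750°
W4: φ = -60.13694°, λ = +129.82056°
Δλ = 0.6031°
y = sin Δλ · cos φ₂ = 0.005241
x = cos φ₁ sin φ₂ − sin φ₁ cos φ₂ cos Δλ = -0.006675
θ = atan2(y, x) = 141.8652° → 141.8652° (mod 360°)

141.9°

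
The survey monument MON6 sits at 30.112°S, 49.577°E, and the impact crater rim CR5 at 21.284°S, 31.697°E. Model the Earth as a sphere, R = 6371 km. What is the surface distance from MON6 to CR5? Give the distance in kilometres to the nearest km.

2039 km

Δφ = 8.8280°,  Δλ = -17.8800°
a = sin²(Δφ/2) + cos φ₁ cos φ₂ sin²(Δλ/2) = 0.025389
c = 2·arcsin(√a) = 0.320040 rad = 18.3369°
d = R·c = 6371 × 0.320040 = 2039.0 km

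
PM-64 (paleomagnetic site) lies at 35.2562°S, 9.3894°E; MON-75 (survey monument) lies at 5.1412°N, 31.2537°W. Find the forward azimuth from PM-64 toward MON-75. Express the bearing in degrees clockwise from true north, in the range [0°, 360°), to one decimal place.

308.1°

Δλ = -40.6431°
y = sin Δλ · cos φ₂ = -0.648725
x = cos φ₁ sin φ₂ − sin φ₁ cos φ₂ cos Δλ = 0.509406
θ = atan2(y, x) = -51.8595° → 308.1405° (mod 360°)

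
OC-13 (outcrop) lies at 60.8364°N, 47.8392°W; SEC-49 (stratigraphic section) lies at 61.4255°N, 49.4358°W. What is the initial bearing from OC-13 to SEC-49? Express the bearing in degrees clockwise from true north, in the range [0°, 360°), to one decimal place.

308.1°

Δλ = -1.5966°
y = sin Δλ · cos φ₂ = -0.013327
x = cos φ₁ sin φ₂ − sin φ₁ cos φ₂ cos Δλ = 0.010444
θ = atan2(y, x) = -51.9151° → 308.0849° (mod 360°)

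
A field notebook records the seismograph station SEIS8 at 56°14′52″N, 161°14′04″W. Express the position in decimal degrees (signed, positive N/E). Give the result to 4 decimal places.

+56.2478°, -161.2344°

lat: 56.2478° N → +56.2478°
lon: 161.2344° W → -161.2344°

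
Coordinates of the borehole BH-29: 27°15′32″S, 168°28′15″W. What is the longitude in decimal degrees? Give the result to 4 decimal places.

168° + 28′/60 + 15″/3600 = 168 + 0.46667 + 0.00417 = 168.4708°

168.4708°W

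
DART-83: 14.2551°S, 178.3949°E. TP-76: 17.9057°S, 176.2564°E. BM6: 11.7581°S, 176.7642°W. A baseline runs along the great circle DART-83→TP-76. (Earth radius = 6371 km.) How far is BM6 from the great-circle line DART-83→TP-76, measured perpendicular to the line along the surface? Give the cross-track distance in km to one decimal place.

327.9 km

δ₁₃ = central angle DART-83→BM6 = 0.093138 rad  (haversine)
θ₁₃ = bearing DART-83→BM6 = 62.665°,  θ₁₂ = bearing DART-83→TP-76 = 209.085°
dₓₜ = R·arcsin(sin δ₁₃ · sin(θ₁₃ − θ₁₂)) = 6371·arcsin(0.09300·sin(-146.420°)) = -327.871 km
|dₓₜ| = 327.871 km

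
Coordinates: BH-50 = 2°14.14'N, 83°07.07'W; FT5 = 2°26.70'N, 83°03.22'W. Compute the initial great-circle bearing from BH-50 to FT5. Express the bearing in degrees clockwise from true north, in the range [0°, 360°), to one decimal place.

17.0°

BH-50: φ = +2.23567°, λ = -83.11783°
FT5: φ = +2.44500°, λ = -83.05367°
Δλ = 0.0642°
y = sin Δλ · cos φ₂ = 0.001119
x = cos φ₁ sin φ₂ − sin φ₁ cos φ₂ cos Δλ = 0.003654
θ = atan2(y, x) = 17.0271° → 17.0271° (mod 360°)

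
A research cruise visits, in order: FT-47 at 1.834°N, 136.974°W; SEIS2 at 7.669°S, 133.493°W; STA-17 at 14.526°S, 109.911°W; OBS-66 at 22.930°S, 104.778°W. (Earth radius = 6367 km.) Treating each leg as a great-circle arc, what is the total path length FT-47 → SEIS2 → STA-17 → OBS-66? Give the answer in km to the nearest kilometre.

4883 km

FT-47→SEIS2: c = 0.176585 rad, d = 1124.32 km
SEIS2→STA-17: c = 0.420884 rad, d = 2679.77 km
STA-17→OBS-66: c = 0.169396 rad, d = 1078.54 km
Total = 1124.32 + 2679.77 + 1078.54 = 4882.62 km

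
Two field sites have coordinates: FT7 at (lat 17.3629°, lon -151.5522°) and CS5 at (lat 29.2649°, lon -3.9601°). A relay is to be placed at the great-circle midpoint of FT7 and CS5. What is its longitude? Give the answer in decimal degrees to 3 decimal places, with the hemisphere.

86.544°W

Bx = cos φ₂ cos Δλ = -0.736501,  By = cos φ₂ sin Δλ = 0.467540
φₘ = atan2(sin φ₁ + sin φ₂, √((cos φ₁ + Bx)² + By²)) = 56.76628°
λₘ = λ₁ + atan2(By, cos φ₁ + Bx) = -86.54367°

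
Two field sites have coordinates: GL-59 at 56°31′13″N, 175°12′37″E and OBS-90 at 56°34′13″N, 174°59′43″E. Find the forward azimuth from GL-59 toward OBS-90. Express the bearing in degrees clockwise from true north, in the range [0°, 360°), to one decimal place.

293.0°

GL-59: φ = +56.52028°, λ = +175.21028°
OBS-90: φ = +56.57028°, λ = +174.99528°
Δλ = -0.2150°
y = sin Δλ · cos φ₂ = -0.002067
x = cos φ₁ sin φ₂ − sin φ₁ cos φ₂ cos Δλ = 0.000876
θ = atan2(y, x) = -67.0377° → 292.9623° (mod 360°)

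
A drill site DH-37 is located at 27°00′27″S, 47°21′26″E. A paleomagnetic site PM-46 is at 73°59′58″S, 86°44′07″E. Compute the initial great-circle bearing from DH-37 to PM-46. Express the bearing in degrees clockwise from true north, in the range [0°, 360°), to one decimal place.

DH-37: φ = -27.00750°, λ = +47.35722°
PM-46: φ = -73.99944°, λ = +86.73528°
Δλ = 39.3781°
y = sin Δλ · cos φ₂ = 0.174880
x = cos φ₁ sin φ₂ − sin φ₁ cos φ₂ cos Δλ = -0.759675
θ = atan2(y, x) = 167.0362° → 167.0362° (mod 360°)

167.0°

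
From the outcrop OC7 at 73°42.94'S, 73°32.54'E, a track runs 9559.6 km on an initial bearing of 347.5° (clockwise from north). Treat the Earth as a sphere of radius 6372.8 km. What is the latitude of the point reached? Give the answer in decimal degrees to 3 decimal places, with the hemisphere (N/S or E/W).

11.843°N

OC7: φ = -73.71567°, λ = +73.54233°
δ = d/R = 9559.6/6372.8 = 1.500063 rad
φ₂ = arcsin(sin φ₁ cos δ + cos φ₁ sin δ cos θ)
   = arcsin(-0.95988·0.07067 + 0.28040·0.99750·0.97630) = 11.84318°
λ₂ = λ₁ + atan2(sin θ sin δ cos φ₁, cos δ − sin φ₁ sin φ₂) = 60.79840°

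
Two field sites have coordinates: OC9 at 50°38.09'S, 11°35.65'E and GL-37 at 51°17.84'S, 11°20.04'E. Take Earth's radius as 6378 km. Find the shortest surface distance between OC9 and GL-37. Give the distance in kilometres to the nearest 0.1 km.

76.0 km

OC9: φ = -50.63483°, λ = +11.59417°
GL-37: φ = -51.29733°, λ = +11.33400°
Δφ = -0.6625°,  Δλ = -0.2602°
a = sin²(Δφ/2) + cos φ₁ cos φ₂ sin²(Δλ/2) = 0.000035
c = 2·arcsin(√a) = 0.011911 rad = 0.6825°
d = R·c = 6378 × 0.011911 = 76.0 km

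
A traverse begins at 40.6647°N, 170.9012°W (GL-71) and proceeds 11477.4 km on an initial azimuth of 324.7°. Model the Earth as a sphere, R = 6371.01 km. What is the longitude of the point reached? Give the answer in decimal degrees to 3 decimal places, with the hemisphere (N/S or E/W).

48.241°E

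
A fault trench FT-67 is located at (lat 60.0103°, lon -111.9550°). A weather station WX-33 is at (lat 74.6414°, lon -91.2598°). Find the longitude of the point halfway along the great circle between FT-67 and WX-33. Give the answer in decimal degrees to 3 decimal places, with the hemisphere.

104.819°W

Bx = cos φ₂ cos Δλ = 0.247769,  By = cos φ₂ sin Δλ = 0.093600
φₘ = atan2(sin φ₁ + sin φ₂, √((cos φ₁ + Bx)² + By²)) = 67.62643°
λₘ = λ₁ + atan2(By, cos φ₁ + Bx) = -104.81876°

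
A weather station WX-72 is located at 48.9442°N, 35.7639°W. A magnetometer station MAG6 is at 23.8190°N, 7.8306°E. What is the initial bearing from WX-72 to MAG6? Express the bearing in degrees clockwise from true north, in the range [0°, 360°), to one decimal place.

110.4°

Δλ = 43.5945°
y = sin Δλ · cos φ₂ = 0.630818
x = cos φ₁ sin φ₂ − sin φ₁ cos φ₂ cos Δλ = -0.234365
θ = atan2(y, x) = 110.3813° → 110.3813° (mod 360°)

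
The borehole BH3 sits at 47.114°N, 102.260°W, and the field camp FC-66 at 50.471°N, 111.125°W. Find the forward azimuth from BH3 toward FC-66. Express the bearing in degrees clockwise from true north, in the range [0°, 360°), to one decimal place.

303.2°

Δλ = -8.8650°
y = sin Δλ · cos φ₂ = -0.098084
x = cos φ₁ sin φ₂ − sin φ₁ cos φ₂ cos Δλ = 0.064128
θ = atan2(y, x) = -56.8231° → 303.1769° (mod 360°)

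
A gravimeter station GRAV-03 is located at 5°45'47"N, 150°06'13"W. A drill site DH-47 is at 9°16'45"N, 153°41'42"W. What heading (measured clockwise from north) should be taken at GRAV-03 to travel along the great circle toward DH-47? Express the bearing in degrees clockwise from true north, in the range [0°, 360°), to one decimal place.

GRAV-03: φ = +5.76306°, λ = -150.10361°
DH-47: φ = +9.27917°, λ = -153.69500°
Δλ = -3.5914°
y = sin Δλ · cos φ₂ = -0.061821
x = cos φ₁ sin φ₂ − sin φ₁ cos φ₂ cos Δλ = 0.061524
θ = atan2(y, x) = -45.1380° → 314.8620° (mod 360°)

314.9°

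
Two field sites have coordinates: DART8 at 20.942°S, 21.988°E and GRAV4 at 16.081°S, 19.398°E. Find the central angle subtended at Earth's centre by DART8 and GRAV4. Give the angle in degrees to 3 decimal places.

Δφ = 4.8610°,  Δλ = -2.5900°
a = sin²(Δφ/2) + cos φ₁ cos φ₂ sin²(Δλ/2) = 0.002257
c = 2·arcsin(√a) = 0.095046 rad = 5.4458°

5.446°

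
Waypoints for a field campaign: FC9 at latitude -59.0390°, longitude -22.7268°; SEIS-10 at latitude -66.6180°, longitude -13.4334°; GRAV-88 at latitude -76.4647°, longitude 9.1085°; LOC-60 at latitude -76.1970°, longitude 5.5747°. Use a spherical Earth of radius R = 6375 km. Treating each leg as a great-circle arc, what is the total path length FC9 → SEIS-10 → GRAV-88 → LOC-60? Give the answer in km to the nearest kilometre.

2396 km

FC9→SEIS-10: c = 0.151246 rad, d = 964.19 km
SEIS-10→GRAV-88: c = 0.209320 rad, d = 1334.41 km
GRAV-88→LOC-60: c = 0.015303 rad, d = 97.56 km
Total = 964.19 + 1334.41 + 97.56 = 2396.16 km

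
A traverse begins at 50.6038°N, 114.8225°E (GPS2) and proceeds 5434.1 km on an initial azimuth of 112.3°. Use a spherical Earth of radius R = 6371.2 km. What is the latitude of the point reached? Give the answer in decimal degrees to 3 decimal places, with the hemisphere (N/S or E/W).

19.082°N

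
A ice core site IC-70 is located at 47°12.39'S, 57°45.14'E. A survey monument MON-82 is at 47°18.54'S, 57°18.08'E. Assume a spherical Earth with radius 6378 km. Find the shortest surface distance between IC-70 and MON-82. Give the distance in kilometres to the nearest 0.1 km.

35.9 km

IC-70: φ = -47.20650°, λ = +57.75233°
MON-82: φ = -47.30900°, λ = +57.30133°
Δφ = -0.1025°,  Δλ = -0.4510°
a = sin²(Δφ/2) + cos φ₁ cos φ₂ sin²(Δλ/2) = 0.000008
c = 2·arcsin(√a) = 0.005634 rad = 0.3228°
d = R·c = 6378 × 0.005634 = 35.9 km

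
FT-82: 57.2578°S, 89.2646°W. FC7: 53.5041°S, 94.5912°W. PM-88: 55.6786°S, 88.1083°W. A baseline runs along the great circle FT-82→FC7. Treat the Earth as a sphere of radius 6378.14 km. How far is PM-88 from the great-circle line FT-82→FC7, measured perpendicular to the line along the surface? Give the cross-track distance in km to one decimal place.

δ₁₃ = central angle FT-82→PM-88 = 0.029730 rad  (haversine)
θ₁₃ = bearing FT-82→PM-88 = 22.505°,  θ₁₂ = bearing FT-82→FC7 = 318.907°
dₓₜ = R·arcsin(sin δ₁₃ · sin(θ₁₃ − θ₁₂)) = 6378.14·arcsin(0.02973·sin(-296.401°)) = 169.842 km
|dₓₜ| = 169.842 km

169.8 km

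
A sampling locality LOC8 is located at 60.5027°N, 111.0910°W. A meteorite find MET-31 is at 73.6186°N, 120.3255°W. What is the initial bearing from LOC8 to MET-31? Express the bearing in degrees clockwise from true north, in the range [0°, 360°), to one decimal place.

348.9°

Δλ = -9.2345°
y = sin Δλ · cos φ₂ = -0.045259
x = cos φ₁ sin φ₂ − sin φ₁ cos φ₂ cos Δλ = 0.230103
θ = atan2(y, x) = -11.1275° → 348.8725° (mod 360°)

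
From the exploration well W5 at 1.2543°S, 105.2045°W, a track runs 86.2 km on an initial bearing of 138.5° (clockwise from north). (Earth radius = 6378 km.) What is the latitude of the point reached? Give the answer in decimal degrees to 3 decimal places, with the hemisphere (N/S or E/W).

1.834°S

δ = d/R = 86.2/6378 = 0.013515 rad
φ₂ = arcsin(sin φ₁ cos δ + cos φ₁ sin δ cos θ)
   = arcsin(-0.02189·0.99991 + 0.99976·0.01351·-0.74896) = -1.83421°
λ₂ = λ₁ + atan2(sin θ sin δ cos φ₁, cos δ − sin φ₁ sin φ₂) = -104.69114°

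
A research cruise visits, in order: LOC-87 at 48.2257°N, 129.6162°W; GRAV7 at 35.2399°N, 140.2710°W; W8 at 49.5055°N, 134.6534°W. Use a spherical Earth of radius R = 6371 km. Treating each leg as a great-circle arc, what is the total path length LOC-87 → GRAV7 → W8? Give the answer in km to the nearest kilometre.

3340 km

LOC-87→GRAV7: c = 0.265182 rad, d = 1689.48 km
GRAV7→W8: c = 0.259117 rad, d = 1650.83 km
Total = 1689.48 + 1650.83 = 3340.31 km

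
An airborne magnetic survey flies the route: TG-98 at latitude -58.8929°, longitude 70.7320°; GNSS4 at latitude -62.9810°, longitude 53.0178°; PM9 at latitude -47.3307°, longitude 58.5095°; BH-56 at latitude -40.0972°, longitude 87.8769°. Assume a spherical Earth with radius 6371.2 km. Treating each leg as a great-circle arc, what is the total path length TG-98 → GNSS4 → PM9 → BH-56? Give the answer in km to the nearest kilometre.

5304 km

TG-98→GNSS4: c = 0.165552 rad, d = 1054.77 km
GNSS4→PM9: c = 0.278340 rad, d = 1773.36 km
PM9→BH-56: c = 0.388665 rad, d = 2476.26 km
Total = 1054.77 + 1773.36 + 2476.26 = 5304.39 km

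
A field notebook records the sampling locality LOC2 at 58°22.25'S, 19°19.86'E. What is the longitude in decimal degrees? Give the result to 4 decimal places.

19.3310°E

19° + 19.86′/60 = 19 + 0.33100 = 19.3310°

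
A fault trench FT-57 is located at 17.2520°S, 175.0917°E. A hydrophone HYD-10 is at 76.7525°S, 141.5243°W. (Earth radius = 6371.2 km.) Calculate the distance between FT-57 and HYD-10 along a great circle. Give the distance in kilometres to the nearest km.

7050 km

Δφ = -59.5005°,  Δλ = 43.3840°
a = sin²(Δφ/2) + cos φ₁ cos φ₂ sin²(Δλ/2) = 0.276133
c = 2·arcsin(√a) = 1.106567 rad = 63.4016°
d = R·c = 6371.2 × 1.106567 = 7050.2 km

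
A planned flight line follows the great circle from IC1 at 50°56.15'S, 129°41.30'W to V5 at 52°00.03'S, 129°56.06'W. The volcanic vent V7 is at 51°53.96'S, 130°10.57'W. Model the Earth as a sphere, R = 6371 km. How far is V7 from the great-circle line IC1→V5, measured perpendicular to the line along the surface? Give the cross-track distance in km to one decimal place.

18.0 km

IC1: φ = -50.93583°, λ = -129.68833°
V5: φ = -52.00050°, λ = -129.93433°
V7: φ = -51.89933°, λ = -130.17617°
δ₁₃ = central angle IC1→V7 = 0.017635 rad  (haversine)
θ₁₃ = bearing IC1→V7 = 197.334°,  θ₁₂ = bearing IC1→V5 = 188.095°
dₓₜ = R·arcsin(sin δ₁₃ · sin(θ₁₃ − θ₁₂)) = 6371·arcsin(0.01763·sin(9.239°)) = 18.037 km
|dₓₜ| = 18.037 km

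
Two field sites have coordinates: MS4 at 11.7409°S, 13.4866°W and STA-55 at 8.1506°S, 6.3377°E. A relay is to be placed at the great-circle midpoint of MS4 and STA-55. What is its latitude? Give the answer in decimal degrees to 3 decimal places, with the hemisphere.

10.093°S

Bx = cos φ₂ cos Δλ = 0.931234,  By = cos φ₂ sin Δλ = 0.335711
φₘ = atan2(sin φ₁ + sin φ₂, √((cos φ₁ + Bx)² + By²)) = -10.09338°
λₘ = λ₁ + atan2(By, cos φ₁ + Bx) = -3.51943°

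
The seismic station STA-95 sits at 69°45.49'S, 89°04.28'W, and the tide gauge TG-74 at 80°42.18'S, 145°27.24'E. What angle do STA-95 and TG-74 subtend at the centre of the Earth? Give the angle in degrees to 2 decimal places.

STA-95: φ = -69.75817°, λ = -89.07133°
TG-74: φ = -80.70300°, λ = +145.45400°
Δφ = -10.9448°,  Δλ = -125.4747°
a = sin²(Δφ/2) + cos φ₁ cos φ₂ sin²(Δλ/2) = 0.053261
c = 2·arcsin(√a) = 0.465765 rad = 26.6864°

26.69°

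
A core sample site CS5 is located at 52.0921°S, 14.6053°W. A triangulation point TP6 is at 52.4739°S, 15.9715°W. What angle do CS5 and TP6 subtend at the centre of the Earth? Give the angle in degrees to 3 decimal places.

0.919°

Δφ = -0.3818°,  Δλ = -1.3662°
a = sin²(Δφ/2) + cos φ₁ cos φ₂ sin²(Δλ/2) = 0.000064
c = 2·arcsin(√a) = 0.016037 rad = 0.9188°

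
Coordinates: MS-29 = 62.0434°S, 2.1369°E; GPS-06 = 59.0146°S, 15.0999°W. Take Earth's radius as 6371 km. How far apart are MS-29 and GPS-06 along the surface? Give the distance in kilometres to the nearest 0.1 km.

997.7 km

Δφ = 3.0288°,  Δλ = -17.2368°
a = sin²(Δφ/2) + cos φ₁ cos φ₂ sin²(Δλ/2) = 0.006118
c = 2·arcsin(√a) = 0.156597 rad = 8.9724°
d = R·c = 6371 × 0.156597 = 997.7 km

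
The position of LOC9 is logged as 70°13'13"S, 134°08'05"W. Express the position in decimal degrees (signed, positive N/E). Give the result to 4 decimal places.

-70.2203°, -134.1347°

lat: 70.2203° S → -70.2203°
lon: 134.1347° W → -134.1347°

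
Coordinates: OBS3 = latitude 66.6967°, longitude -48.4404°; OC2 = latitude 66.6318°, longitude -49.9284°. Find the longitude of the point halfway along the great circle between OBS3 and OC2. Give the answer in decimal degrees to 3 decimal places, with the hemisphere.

49.185°W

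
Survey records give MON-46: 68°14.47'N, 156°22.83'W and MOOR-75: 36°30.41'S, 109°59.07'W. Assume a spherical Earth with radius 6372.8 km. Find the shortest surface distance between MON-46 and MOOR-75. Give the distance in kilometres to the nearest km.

12269 km

MON-46: φ = +68.24117°, λ = -156.38050°
MOOR-75: φ = -36.50683°, λ = -109.98450°
Δφ = -104.7480°,  Δλ = 46.3960°
a = sin²(Δφ/2) + cos φ₁ cos φ₂ sin²(Δλ/2) = 0.673518
c = 2·arcsin(√a) = 1.925204 rad = 110.3061°
d = R·c = 6372.8 × 1.925204 = 12268.9 km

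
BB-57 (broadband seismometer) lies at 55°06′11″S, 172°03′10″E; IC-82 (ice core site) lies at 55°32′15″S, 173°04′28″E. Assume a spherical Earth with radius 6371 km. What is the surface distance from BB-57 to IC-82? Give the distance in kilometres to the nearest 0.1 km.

80.7 km

BB-57: φ = -55.10306°, λ = +172.05278°
IC-82: φ = -55.53750°, λ = +173.07444°
Δφ = -0.4344°,  Δλ = 1.0217°
a = sin²(Δφ/2) + cos φ₁ cos φ₂ sin²(Δλ/2) = 0.000040
c = 2·arcsin(√a) = 0.012666 rad = 0.7257°
d = R·c = 6371 × 0.012666 = 80.7 km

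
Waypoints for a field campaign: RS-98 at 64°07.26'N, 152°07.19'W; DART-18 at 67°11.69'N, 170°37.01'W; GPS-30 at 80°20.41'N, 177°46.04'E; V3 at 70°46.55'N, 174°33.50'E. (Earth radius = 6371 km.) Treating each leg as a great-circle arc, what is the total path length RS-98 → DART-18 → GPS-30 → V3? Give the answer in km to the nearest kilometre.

3475 km

RS-98: φ = +64.12100°, λ = -152.11983°
DART-18: φ = +67.19483°, λ = -170.61683°
GPS-30: φ = +80.34017°, λ = +177.76733°
V3: φ = +70.77583°, λ = +174.55833°
RS-98→DART-18: c = 0.142798 rad, d = 909.77 km
DART-18→GPS-30: c = 0.235215 rad, d = 1498.55 km
GPS-30→V3: c = 0.167450 rad, d = 1066.82 km
Total = 909.77 + 1498.55 + 1066.82 = 3475.14 km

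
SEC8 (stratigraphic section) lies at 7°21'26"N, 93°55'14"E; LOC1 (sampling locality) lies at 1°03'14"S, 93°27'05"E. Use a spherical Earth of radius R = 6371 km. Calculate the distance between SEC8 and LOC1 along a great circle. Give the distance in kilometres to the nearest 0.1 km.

SEC8: φ = +7.35722°, λ = +93.92056°
LOC1: φ = -1.05389°, λ = +93.45139°
Δφ = -8.4111°,  Δλ = -0.4692°
a = sin²(Δφ/2) + cos φ₁ cos φ₂ sin²(Δλ/2) = 0.005395
c = 2·arcsin(√a) = 0.147029 rad = 8.4241°
d = R·c = 6371 × 0.147029 = 936.7 km

936.7 km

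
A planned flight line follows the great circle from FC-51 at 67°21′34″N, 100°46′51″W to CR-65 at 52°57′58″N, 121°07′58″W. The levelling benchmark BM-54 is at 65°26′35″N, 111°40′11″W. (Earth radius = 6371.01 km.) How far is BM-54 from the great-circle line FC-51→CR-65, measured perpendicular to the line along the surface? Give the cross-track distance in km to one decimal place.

FC-51: φ = +67.35944°, λ = -100.78083°
CR-65: φ = +52.96611°, λ = -121.13278°
BM-54: φ = +65.44306°, λ = -111.66972°
δ₁₃ = central angle FC-51→BM-54 = 0.082967 rad  (haversine)
θ₁₃ = bearing FC-51→BM-54 = 251.325°,  θ₁₂ = bearing FC-51→CR-65 = 224.403°
dₓₜ = R·arcsin(sin δ₁₃ · sin(θ₁₃ − θ₁₂)) = 6371.01·arcsin(0.08287·sin(26.922°)) = 239.111 km
|dₓₜ| = 239.111 km

239.1 km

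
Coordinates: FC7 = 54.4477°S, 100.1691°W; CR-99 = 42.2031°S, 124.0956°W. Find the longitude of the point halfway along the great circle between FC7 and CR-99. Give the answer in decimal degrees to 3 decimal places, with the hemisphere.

113.595°W

Bx = cos φ₂ cos Δλ = 0.677111,  By = cos φ₂ sin Δλ = -0.300429
φₘ = atan2(sin φ₁ + sin φ₂, √((cos φ₁ + Bx)² + By²)) = -48.94014°
λₘ = λ₁ + atan2(By, cos φ₁ + Bx) = -113.59488°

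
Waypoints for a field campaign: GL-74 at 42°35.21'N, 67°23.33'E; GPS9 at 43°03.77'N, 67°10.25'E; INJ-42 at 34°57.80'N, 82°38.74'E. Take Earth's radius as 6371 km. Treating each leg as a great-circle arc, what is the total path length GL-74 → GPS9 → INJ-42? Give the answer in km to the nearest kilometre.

GL-74: φ = +42.58683°, λ = +67.38883°
GPS9: φ = +43.06283°, λ = +67.17083°
INJ-42: φ = +34.96333°, λ = +82.64567°
GL-74→GPS9: c = 0.008764 rad, d = 55.83 km
GPS9→INJ-42: c = 0.252387 rad, d = 1607.96 km
Total = 55.83 + 1607.96 = 1663.79 km

1664 km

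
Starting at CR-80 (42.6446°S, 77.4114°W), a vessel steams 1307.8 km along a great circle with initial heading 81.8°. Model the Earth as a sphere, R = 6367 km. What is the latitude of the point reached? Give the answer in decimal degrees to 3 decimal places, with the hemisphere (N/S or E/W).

δ = d/R = 1307.8/6367 = 0.205403 rad
φ₂ = arcsin(sin φ₁ cos δ + cos φ₁ sin δ cos θ)
   = arcsin(-0.67745·0.97898 + 0.73557·0.20396·0.14263) = -39.92690°
λ₂ = λ₁ + atan2(sin θ sin δ cos φ₁, cos δ − sin φ₁ sin φ₂) = -62.14845°

39.927°S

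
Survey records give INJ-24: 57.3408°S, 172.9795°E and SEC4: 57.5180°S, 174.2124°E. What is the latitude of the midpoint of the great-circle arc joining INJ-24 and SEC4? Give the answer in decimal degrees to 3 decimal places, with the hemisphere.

Bx = cos φ₂ cos Δλ = 0.536910,  By = cos φ₂ sin Δλ = 0.011555
φₘ = atan2(sin φ₁ + sin φ₂, √((cos φ₁ + Bx)² + By²)) = -57.43090°
λₘ = λ₁ + atan2(By, cos φ₁ + Bx) = 173.59446°

57.431°S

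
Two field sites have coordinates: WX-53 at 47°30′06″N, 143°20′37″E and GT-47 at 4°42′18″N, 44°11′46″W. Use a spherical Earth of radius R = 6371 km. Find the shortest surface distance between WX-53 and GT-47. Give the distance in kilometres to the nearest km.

14163 km

WX-53: φ = +47.50167°, λ = +143.34361°
GT-47: φ = +4.70500°, λ = -44.19611°
Δφ = -42.7967°,  Δλ = 172.4603°
a = sin²(Δφ/2) + cos φ₁ cos φ₂ sin²(Δλ/2) = 0.803497
c = 2·arcsin(√a) = 2.223069 rad = 127.3725°
d = R·c = 6371 × 2.223069 = 14163.2 km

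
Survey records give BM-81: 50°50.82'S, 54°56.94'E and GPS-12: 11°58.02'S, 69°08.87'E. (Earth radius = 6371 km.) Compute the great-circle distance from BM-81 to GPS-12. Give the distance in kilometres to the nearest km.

4511 km

BM-81: φ = -50.84700°, λ = +54.94900°
GPS-12: φ = -11.96700°, λ = +69.14783°
Δφ = 38.8800°,  Δλ = 14.1988°
a = sin²(Δφ/2) + cos φ₁ cos φ₂ sin²(Δλ/2) = 0.120204
c = 2·arcsin(√a) = 0.708110 rad = 40.5717°
d = R·c = 6371 × 0.708110 = 4511.4 km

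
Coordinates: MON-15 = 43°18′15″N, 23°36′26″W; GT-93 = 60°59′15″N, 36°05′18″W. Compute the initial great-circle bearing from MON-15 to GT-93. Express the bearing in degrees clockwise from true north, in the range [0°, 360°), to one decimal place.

341.4°

MON-15: φ = +43.30417°, λ = -23.60722°
GT-93: φ = +60.98750°, λ = -36.08833°
Δλ = -12.4811°
y = sin Δλ · cos φ₂ = -0.104817
x = cos φ₁ sin φ₂ − sin φ₁ cos φ₂ cos Δλ = 0.311617
θ = atan2(y, x) = -18.5911° → 341.4089° (mod 360°)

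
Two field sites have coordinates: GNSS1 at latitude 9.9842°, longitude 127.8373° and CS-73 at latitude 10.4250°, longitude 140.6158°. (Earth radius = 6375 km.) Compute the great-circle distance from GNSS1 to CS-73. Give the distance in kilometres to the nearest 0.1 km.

1400.1 km

Δφ = 0.4408°,  Δλ = 12.7785°
a = sin²(Δφ/2) + cos φ₁ cos φ₂ sin²(Δλ/2) = 0.012010
c = 2·arcsin(√a) = 0.219619 rad = 12.5832°
d = R·c = 6375 × 0.219619 = 1400.1 km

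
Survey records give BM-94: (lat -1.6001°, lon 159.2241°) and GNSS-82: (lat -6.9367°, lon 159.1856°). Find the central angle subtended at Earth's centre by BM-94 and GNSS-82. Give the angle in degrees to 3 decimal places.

5.337°

Δφ = -5.3366°,  Δλ = -0.0385°
a = sin²(Δφ/2) + cos φ₁ cos φ₂ sin²(Δλ/2) = 0.002167
c = 2·arcsin(√a) = 0.093144 rad = 5.3367°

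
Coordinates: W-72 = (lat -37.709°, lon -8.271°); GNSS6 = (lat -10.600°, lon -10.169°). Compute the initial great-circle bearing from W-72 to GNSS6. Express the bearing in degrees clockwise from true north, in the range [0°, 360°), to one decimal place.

355.9°

Δλ = -1.8980°
y = sin Δλ · cos φ₂ = -0.032555
x = cos φ₁ sin φ₂ − sin φ₁ cos φ₂ cos Δλ = 0.455355
θ = atan2(y, x) = -4.0893° → 355.9107° (mod 360°)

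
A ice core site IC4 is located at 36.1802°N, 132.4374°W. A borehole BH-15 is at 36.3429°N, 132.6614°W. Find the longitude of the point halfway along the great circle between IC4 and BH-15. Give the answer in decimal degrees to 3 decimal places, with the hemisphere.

Bx = cos φ₂ cos Δλ = 0.805479,  By = cos φ₂ sin Δλ = -0.003149
φₘ = atan2(sin φ₁ + sin φ₂, √((cos φ₁ + Bx)² + By²)) = 36.26160°
λₘ = λ₁ + atan2(By, cos φ₁ + Bx) = -132.54928°

132.549°W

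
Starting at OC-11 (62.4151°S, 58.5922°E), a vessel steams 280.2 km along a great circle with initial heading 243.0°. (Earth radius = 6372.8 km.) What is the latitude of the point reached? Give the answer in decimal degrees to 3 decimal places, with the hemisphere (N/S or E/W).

63.471°S

δ = d/R = 280.2/6372.8 = 0.043968 rad
φ₂ = arcsin(sin φ₁ cos δ + cos φ₁ sin δ cos θ)
   = arcsin(-0.88633·0.99903 + 0.46306·0.04395·-0.45399) = -63.47112°
λ₂ = λ₁ + atan2(sin θ sin δ cos φ₁, cos δ − sin φ₁ sin φ₂) = 53.56191°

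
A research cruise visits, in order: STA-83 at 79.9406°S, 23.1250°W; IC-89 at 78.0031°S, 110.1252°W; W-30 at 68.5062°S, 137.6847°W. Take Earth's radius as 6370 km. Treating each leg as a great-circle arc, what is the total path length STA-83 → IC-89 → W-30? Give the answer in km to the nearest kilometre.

3039 km

STA-83→IC-89: c = 0.265270 rad, d = 1689.77 km
IC-89→W-30: c = 0.211806 rad, d = 1349.21 km
Total = 1689.77 + 1349.21 = 3038.97 km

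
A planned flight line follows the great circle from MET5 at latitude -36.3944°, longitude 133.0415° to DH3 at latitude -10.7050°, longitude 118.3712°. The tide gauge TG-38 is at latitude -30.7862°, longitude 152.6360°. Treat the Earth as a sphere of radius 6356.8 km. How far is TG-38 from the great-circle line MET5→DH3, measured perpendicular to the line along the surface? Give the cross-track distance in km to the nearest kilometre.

1818 km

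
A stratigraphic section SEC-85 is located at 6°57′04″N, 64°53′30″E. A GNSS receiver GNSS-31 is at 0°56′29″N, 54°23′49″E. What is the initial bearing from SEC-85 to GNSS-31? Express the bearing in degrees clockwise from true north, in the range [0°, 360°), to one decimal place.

240.6°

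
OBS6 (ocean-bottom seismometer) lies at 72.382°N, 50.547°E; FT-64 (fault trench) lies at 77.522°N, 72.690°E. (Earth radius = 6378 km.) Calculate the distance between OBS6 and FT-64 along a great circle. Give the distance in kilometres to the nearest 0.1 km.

848.9 km

Δφ = 5.1400°,  Δλ = 22.1430°
a = sin²(Δφ/2) + cos φ₁ cos φ₂ sin²(Δλ/2) = 0.004422
c = 2·arcsin(√a) = 0.133098 rad = 7.6260°
d = R·c = 6378 × 0.133098 = 848.9 km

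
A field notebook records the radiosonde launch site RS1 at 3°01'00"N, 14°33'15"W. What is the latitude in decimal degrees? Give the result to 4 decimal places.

3.0167°N

3° + 1′/60 + 0″/3600 = 3 + 0.01667 + 0.00000 = 3.0167°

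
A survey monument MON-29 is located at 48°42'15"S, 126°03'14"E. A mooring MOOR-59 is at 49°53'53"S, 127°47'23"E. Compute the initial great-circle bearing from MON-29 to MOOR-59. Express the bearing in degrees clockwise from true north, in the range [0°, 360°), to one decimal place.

137.2°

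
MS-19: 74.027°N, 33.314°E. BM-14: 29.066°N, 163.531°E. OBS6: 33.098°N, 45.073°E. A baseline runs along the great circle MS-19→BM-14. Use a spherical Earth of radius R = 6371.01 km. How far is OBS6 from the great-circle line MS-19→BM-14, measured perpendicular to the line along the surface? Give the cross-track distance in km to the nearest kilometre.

3863 km

δ₁₃ = central angle MS-19→OBS6 = 0.721700 rad  (haversine)
θ₁₃ = bearing MS-19→OBS6 = 165.024°,  θ₁₂ = bearing MS-19→BM-14 = 44.623°
dₓₜ = R·arcsin(sin δ₁₃ · sin(θ₁₃ − θ₁₂)) = 6371.01·arcsin(0.66066·sin(120.400°)) = 3862.721 km
|dₓₜ| = 3862.721 km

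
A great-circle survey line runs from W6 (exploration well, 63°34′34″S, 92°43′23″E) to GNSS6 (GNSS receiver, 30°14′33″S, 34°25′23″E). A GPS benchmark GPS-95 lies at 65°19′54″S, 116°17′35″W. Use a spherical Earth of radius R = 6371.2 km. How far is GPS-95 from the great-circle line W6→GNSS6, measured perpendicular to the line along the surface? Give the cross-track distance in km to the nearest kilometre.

4601 km

W6: φ = -63.57611°, λ = +92.72306°
GNSS6: φ = -30.24250°, λ = +34.42306°
GPS-95: φ = -65.33167°, λ = -116.29306°
δ₁₃ = central angle W6→GPS-95 = 0.861393 rad  (haversine)
θ₁₃ = bearing W6→GPS-95 = 164.525°,  θ₁₂ = bearing W6→GNSS6 = 283.937°
dₓₜ = R·arcsin(sin δ₁₃ · sin(θ₁₃ − θ₁₂)) = 6371.2·arcsin(0.75875·sin(-119.411°)) = -4600.633 km
|dₓₜ| = 4600.633 km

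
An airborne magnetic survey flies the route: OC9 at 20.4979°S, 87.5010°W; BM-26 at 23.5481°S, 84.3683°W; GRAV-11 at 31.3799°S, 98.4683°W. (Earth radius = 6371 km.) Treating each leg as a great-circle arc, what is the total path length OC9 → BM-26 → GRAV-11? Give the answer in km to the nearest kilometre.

OC9→BM-26: c = 0.073500 rad, d = 468.27 km
BM-26→GRAV-11: c = 0.257251 rad, d = 1638.95 km
Total = 468.27 + 1638.95 = 2107.21 km

2107 km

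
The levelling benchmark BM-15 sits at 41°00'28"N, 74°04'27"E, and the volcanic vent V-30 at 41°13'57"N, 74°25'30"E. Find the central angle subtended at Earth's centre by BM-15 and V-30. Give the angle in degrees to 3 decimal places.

0.347°

BM-15: φ = +41.00778°, λ = +74.07417°
V-30: φ = +41.23250°, λ = +74.42500°
Δφ = 0.2247°,  Δλ = 0.3508°
a = sin²(Δφ/2) + cos φ₁ cos φ₂ sin²(Δλ/2) = 0.000009
c = 2·arcsin(√a) = 0.006055 rad = 0.3469°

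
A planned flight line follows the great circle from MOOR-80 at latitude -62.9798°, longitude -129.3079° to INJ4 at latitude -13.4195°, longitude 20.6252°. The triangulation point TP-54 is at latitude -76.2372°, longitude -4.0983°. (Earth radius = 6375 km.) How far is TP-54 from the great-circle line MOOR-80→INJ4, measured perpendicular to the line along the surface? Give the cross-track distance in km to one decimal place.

δ₁₃ = central angle MOOR-80→TP-54 = 0.638562 rad  (haversine)
θ₁₃ = bearing MOOR-80→TP-54 = 160.967°,  θ₁₂ = bearing MOOR-80→INJ4 = 150.328°
dₓₜ = R·arcsin(sin δ₁₃ · sin(θ₁₃ − θ₁₂)) = 6375·arcsin(0.59604·sin(10.639°)) = 702.919 km
|dₓₜ| = 702.919 km

702.9 km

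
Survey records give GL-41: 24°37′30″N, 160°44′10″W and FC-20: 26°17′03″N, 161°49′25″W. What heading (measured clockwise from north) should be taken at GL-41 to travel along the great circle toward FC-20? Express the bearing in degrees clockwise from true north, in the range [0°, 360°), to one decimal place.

329.6°

GL-41: φ = +24.62500°, λ = -160.73611°
FC-20: φ = +26.28417°, λ = -161.82361°
Δλ = -1.0875°
y = sin Δλ · cos φ₂ = -0.017017
x = cos φ₁ sin φ₂ − sin φ₁ cos φ₂ cos Δλ = 0.029021
θ = atan2(y, x) = -30.3859° → 329.6141° (mod 360°)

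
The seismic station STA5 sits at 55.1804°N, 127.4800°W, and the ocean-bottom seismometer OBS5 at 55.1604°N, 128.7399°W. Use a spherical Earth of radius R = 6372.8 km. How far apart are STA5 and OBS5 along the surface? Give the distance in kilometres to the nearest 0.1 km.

80.1 km

Δφ = -0.0200°,  Δλ = -1.2599°
a = sin²(Δφ/2) + cos φ₁ cos φ₂ sin²(Δλ/2) = 0.000039
c = 2·arcsin(√a) = 0.012564 rad = 0.7198°
d = R·c = 6372.8 × 0.012564 = 80.1 km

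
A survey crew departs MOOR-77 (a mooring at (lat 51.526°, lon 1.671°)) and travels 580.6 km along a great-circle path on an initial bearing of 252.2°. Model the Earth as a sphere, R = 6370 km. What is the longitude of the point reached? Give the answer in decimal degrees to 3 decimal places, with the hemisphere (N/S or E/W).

6.024°W

δ = d/R = 580.6/6370 = 0.091146 rad
φ₂ = arcsin(sin φ₁ cos δ + cos φ₁ sin δ cos θ)
   = arcsin(0.78289·0.99585 + 0.62216·0.09102·-0.30570) = 49.67001°
λ₂ = λ₁ + atan2(sin θ sin δ cos φ₁, cos δ − sin φ₁ sin φ₂) = -6.02438°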